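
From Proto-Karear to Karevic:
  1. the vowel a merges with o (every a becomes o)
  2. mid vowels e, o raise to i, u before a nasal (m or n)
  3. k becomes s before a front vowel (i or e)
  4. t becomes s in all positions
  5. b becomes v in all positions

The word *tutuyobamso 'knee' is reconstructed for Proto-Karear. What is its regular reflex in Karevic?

Karevic: start from *tutuyobamso.
  rule 1 (vowel merger): tutuyobamso → tutuyobomso
  rule 2 (pre-nasal raising): tutuyobomso → tutuyobumso
  rule 3: no change — tutuyobumso
  rule 4 (unconditioned shift): tutuyobumso → susuyobumso
  rule 5 (unconditioned shift): susuyobumso → susuyovumso
  ⇒ Karevic susuyovumso

susuyovumso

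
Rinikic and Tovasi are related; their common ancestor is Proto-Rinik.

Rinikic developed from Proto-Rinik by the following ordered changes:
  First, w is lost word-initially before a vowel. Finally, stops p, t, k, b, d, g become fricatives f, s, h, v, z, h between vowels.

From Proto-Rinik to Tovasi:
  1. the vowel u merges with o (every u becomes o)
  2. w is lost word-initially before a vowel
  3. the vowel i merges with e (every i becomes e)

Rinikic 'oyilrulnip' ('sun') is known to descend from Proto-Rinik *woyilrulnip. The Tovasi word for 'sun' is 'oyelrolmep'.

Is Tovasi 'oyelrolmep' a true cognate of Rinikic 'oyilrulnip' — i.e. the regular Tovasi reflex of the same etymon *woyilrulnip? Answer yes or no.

Derive the expected Tovasi reflex of *woyilrulnip:
Tovasi: *woyilrulnip
  woyilrulnip → woyilrolnip   [vowel merger]
  woyilrolnip → oyilrolnip   [glide loss]
  oyilrolnip → oyelrolnep   [vowel merger]
  giving Tovasi oyelrolnep.
The regular Tovasi reflex would be 'oyelrolnep', but the attested form is 'oyelrolmep'. The correspondence is irregular, so they are not cognates (the Tovasi form has a different source).

no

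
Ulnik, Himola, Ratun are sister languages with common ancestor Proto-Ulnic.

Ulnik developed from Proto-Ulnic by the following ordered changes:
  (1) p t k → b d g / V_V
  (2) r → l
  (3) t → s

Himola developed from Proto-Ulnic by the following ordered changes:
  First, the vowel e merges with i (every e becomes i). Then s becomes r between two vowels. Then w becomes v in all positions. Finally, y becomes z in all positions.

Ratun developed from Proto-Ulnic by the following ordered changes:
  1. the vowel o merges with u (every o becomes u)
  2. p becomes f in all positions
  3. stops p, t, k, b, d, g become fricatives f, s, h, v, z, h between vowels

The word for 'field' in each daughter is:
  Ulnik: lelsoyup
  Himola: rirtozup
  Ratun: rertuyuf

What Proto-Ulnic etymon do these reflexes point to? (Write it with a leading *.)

Position 1: Ulnik has l, Himola has r, Ratun has r. Ratun preserves r here (none of its changes turn any other segment into r), so the proto-segment is *r.
Position 5: Ulnik has o, Himola has o, Ratun has u. Ulnik preserves o here (none of its changes turn any other segment into o), so the proto-segment is *o.
Position 8: Ulnik has p, Himola has p, Ratun has f. Ulnik preserves p here (none of its changes turn any other segment into p), so the proto-segment is *p.
Verify the candidate proto-form against each daughter:
Ulnik: *rertoyup > leltoyup > lelsoyup  (by unconditioned shift, unconditioned shift)
Himola: start from *rertoyup.
  rule 1 (vowel merger): rertoyup → rirtoyup
  rule 2: no change — rirtoyup
  rule 3: no change — rirtoyup
  rule 4 (unconditioned shift): rirtoyup → rirtozup
  ⇒ Himola rirtozup
Ratun: start from *rertoyup.
  rule 1 (vowel merger): rertoyup → rertuyup
  rule 2 (unconditioned shift): rertuyup → rertuyuf
  rule 3: no change — rertuyuf
  ⇒ Ratun rertuyuf
No other proto-form is consistent with every reflex, so the reconstruction is *rertoyup.

*rertoyup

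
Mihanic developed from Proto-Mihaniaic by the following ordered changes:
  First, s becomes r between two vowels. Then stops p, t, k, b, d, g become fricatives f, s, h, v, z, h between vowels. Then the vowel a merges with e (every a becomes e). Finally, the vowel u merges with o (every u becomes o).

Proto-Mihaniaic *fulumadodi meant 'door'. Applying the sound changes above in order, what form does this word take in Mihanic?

folomezozi

Mihanic: *fulumadodi > fulumazozi > fulumezozi > folomezozi  (by intervocalic lenition, vowel merger, vowel merger)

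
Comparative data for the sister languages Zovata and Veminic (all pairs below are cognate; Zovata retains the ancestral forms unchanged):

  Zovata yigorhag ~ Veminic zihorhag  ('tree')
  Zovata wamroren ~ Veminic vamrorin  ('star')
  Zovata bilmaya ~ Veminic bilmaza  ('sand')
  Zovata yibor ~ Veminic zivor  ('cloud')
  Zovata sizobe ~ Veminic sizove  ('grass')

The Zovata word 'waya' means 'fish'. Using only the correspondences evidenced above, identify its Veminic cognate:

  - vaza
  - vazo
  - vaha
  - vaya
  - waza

wamroren ~ vamrorin — Zovata w corresponds to Veminic v word-initially before a back vowel.
bilmaya ~ bilmaza — Zovata y corresponds to Veminic z between vowels (before a back vowel).
Applying these to Zovata 'waya':
  waya → vaya   (w→v word-initially before a back vowel)
  vaya → vaza   (y→z between vowels (before a back vowel))
So the Veminic cognate is 'vaza'.

vaza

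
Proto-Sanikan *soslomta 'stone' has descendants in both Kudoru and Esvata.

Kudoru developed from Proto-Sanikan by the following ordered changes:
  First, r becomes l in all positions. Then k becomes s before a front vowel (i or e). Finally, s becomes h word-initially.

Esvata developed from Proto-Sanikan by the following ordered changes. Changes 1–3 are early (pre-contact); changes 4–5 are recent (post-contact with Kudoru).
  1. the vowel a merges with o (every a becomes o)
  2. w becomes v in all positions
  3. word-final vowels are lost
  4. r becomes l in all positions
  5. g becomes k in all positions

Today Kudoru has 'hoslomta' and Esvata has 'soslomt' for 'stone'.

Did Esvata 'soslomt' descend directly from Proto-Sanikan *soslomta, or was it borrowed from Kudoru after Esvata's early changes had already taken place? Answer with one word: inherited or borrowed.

inherited

If inherited, *soslomta would pass through all of Esvata's changes:
Esvata: *soslomta > soslomto > soslomt  (by vowel merger, apocope)
If borrowed from Kudoru 'hoslomta' after the early changes, it would undergo only the recent ones:
  rule 4 (unconditioned shift): no change (hoslomta)
  rule 5 (unconditioned shift): no change (hoslomta)
  ⇒ as a loan: hoslomta
Esvata 'soslomt' matches the inherited outcome exactly, so it is an inherited cognate, not a loan.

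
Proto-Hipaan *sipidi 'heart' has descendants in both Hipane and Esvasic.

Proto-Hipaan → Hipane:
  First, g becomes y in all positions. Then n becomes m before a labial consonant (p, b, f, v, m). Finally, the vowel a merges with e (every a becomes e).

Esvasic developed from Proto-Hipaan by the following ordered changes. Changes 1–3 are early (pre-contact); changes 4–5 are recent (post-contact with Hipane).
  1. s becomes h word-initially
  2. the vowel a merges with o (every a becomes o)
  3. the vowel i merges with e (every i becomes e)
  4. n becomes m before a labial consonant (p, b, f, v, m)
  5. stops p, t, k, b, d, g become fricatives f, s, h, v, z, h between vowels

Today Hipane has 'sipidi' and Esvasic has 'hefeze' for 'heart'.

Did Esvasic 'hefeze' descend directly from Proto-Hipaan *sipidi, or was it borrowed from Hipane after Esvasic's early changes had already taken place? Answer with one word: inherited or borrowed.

If inherited, *sipidi would pass through all of Esvasic's changes:
Esvasic: start from *sipidi.
  rule 1 (debuccalisation): sipidi → hipidi
  rule 2: no change — hipidi
  rule 3 (vowel merger): hipidi → hepede
  rule 4: no change — hepede
  rule 5 (intervocalic lenition): hepede → hefeze
  ⇒ Esvasic hefeze
If borrowed from Hipane 'sipidi' after the early changes, it would undergo only the recent ones:
  rule 4 (nasal place assimilation): no change (sipidi)
  rule 5 (intervocalic lenition): sipidi → sifizi
  ⇒ as a loan: sifizi
Esvasic 'hefeze' matches the inherited outcome exactly, so it is an inherited cognate, not a loan.

inherited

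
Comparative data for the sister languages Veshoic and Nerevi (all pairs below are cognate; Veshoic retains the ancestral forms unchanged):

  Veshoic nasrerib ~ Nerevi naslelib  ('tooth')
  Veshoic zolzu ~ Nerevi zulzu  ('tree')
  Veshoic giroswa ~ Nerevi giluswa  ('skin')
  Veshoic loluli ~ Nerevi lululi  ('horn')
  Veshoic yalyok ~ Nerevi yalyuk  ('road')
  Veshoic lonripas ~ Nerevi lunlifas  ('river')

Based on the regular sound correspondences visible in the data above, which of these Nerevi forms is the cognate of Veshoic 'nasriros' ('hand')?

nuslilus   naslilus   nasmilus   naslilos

lonripas ~ lunlifas — Veshoic r corresponds to Nerevi l after a consonant, before a front vowel.
giroswa ~ giluswa — Veshoic r corresponds to Nerevi l between vowels (before a back vowel).
zolzu ~ zulzu, giroswa ~ giluswa — Veshoic o corresponds to Nerevi u after a consonant, before a consonant other than r, m, n, p, b, f, v.
Applying these to Veshoic 'nasriros':
  nasriros → nasliros   (r→l after a consonant, before a front vowel)
  nasliros → naslilos   (r→l between vowels (before a back vowel))
  naslilos → naslilus   (o→u after a consonant, before a consonant other than r, m, n, p, b, f, v)
So the Nerevi cognate is 'naslilus'.

naslilus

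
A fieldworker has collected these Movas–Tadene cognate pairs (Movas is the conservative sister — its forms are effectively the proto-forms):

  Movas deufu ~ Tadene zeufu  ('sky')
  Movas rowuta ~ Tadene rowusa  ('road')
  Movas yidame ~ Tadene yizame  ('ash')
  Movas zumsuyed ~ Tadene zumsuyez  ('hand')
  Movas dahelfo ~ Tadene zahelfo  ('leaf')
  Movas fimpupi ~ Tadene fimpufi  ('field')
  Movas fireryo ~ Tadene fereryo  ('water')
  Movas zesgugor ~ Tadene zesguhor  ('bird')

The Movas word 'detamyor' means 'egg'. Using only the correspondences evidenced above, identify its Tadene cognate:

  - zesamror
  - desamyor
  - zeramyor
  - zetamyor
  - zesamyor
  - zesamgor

zesamyor

deufu ~ zeufu — Movas d corresponds to Tadene z word-initially before a front vowel.
rowuta ~ rowusa — Movas t corresponds to Tadene s between vowels (before a back vowel).
Applying these to Movas 'detamyor':
  detamyor → zetamyor   (d→z word-initially before a front vowel)
  zetamyor → zesamyor   (t→s between vowels (before a back vowel))
So the Tadene cognate is 'zesamyor'.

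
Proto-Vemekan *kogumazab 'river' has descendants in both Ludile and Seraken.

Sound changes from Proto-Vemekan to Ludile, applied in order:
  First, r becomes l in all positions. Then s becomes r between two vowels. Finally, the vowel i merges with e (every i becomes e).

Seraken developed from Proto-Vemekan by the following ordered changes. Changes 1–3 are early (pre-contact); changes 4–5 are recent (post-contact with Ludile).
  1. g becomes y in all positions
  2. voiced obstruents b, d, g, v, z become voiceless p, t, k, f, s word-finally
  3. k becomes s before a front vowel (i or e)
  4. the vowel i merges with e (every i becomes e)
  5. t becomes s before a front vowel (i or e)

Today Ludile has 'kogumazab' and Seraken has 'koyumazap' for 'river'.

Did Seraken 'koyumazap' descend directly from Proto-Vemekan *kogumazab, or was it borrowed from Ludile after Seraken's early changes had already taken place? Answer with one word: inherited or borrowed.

If inherited, *kogumazab would pass through all of Seraken's changes:
Seraken: *kogumazab
  kogumazab → koyumazab   [unconditioned shift]
  koyumazab → koyumazap   [final devoicing]
  koyumazap (rule 3 does not apply)
  koyumazap (rule 4 does not apply)
  koyumazap (rule 5 does not apply)
  giving Seraken koyumazap.
If borrowed from Ludile 'kogumazab' after the early changes, it would undergo only the recent ones:
  rule 4 (vowel merger): no change (kogumazab)
  rule 5 (palatalisation): no change (kogumazab)
  ⇒ as a loan: kogumazab
Seraken 'koyumazap' matches the inherited outcome exactly, so it is an inherited cognate, not a loan.

inherited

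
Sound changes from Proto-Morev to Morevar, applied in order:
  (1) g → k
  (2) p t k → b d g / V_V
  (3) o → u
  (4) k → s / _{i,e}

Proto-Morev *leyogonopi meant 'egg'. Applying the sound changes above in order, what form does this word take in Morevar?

Morevar: start from *leyogonopi.
  rule 1 (unconditioned shift): leyogonopi → leyokonopi
  rule 2 (intervocalic voicing): leyokonopi → leyogonobi
  rule 3 (vowel merger): leyogonobi → leyugunubi
  rule 4: no change — leyugunubi
  ⇒ Morevar leyugunubi

leyugunubi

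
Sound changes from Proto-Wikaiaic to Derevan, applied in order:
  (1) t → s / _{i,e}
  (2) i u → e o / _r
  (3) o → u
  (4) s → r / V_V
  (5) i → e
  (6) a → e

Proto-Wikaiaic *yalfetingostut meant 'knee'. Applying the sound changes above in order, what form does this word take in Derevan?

Derevan: *yalfetingostut > yalfesingostut > yalfesingustut > yalferingustut > yalferengustut > yelferengustut  (by palatalisation, vowel merger, rhotacism, vowel merger, vowel merger)

yelferengustut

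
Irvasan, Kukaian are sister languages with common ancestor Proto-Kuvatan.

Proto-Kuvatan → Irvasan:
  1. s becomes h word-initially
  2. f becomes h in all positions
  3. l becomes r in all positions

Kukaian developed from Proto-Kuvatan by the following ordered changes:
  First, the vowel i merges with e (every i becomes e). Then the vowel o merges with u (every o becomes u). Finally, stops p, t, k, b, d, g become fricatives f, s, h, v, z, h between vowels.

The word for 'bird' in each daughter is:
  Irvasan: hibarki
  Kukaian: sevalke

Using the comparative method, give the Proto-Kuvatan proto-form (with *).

Position 3: Irvasan has b, Kukaian has v. Irvasan preserves b here (none of its changes turn any other segment into b), so the proto-segment is *b.
Position 1: Irvasan has h, Kukaian has s. Taking the neighbouring segments as reconstructed: Irvasan h could go back to *f or *s or *h; Kukaian s can only go back to *s — the one source consistent with every daughter is *s.
Continuing position by position gives *sibalki; check it forward:
Irvasan: *sibalki
  sibalki → hibalki   [debuccalisation]
  hibalki (rule 2 does not apply)
  hibalki → hibarki   [unconditioned shift]
  giving Irvasan hibarki.
Kukaian: *sibalki
  sibalki → sebalke   [vowel merger]
  sebalke (rule 2 does not apply)
  sebalke → sevalke   [intervocalic lenition]
  giving Kukaian sevalke.
Only *sibalki yields all of Irvasan hibarki, Kukaian sevalke.

*sibalki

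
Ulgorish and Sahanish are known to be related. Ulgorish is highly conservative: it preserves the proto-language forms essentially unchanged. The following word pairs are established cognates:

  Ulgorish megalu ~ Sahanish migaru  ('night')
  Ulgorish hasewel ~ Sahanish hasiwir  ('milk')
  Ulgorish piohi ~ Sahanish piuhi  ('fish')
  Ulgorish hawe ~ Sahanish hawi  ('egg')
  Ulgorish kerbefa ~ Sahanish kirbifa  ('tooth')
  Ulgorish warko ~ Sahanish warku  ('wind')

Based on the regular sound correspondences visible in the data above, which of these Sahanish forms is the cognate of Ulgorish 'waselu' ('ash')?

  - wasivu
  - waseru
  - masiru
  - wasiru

wasiru

megalu ~ migaru, hasewel ~ hasiwir — Ulgorish e corresponds to Sahanish i after a consonant, before a consonant other than r, m, n, p, b, f, v.
megalu ~ migaru — Ulgorish l corresponds to Sahanish r between vowels (before a back vowel).
Applying these to Ulgorish 'waselu':
  waselu → wasilu   (e→i after a consonant, before a consonant other than r, m, n, p, b, f, v)
  wasilu → wasiru   (l→r between vowels (before a back vowel))
So the Sahanish cognate is 'wasiru'.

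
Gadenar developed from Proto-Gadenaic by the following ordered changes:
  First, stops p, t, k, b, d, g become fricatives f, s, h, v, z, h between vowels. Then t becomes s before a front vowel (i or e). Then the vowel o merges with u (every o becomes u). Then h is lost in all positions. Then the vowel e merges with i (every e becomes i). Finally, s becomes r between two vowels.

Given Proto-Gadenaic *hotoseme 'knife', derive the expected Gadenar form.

Gadenar: *hotoseme
  hotoseme → hososeme   [intervocalic lenition]
  hososeme (rule 2 does not apply)
  hososeme → hususeme   [vowel merger]
  hususeme → ususeme   [h-loss]
  ususeme → ususimi   [vowel merger]
  ususimi → ururimi   [rhotacism]
  giving Gadenar ururimi.

ururimi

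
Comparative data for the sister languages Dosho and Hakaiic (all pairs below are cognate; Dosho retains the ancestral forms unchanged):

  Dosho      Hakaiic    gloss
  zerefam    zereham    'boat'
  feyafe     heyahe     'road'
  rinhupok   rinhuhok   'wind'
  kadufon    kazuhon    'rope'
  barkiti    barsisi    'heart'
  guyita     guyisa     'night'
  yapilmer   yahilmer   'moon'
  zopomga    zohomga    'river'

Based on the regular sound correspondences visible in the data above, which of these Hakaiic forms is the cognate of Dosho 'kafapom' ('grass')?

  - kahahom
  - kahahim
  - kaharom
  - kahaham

zerefam ~ zereham — Dosho f corresponds to Hakaiic h between vowels (before a back vowel).
rinhupok ~ rinhuhok, zopomga ~ zohomga — Dosho p corresponds to Hakaiic h between vowels (before a back vowel).
Applying these to Dosho 'kafapom':
  kafapom → kahapom   (f→h between vowels (before a back vowel))
  kahapom → kahahom   (p→h between vowels (before a back vowel))
So the Hakaiic cognate is 'kahahom'.

kahahom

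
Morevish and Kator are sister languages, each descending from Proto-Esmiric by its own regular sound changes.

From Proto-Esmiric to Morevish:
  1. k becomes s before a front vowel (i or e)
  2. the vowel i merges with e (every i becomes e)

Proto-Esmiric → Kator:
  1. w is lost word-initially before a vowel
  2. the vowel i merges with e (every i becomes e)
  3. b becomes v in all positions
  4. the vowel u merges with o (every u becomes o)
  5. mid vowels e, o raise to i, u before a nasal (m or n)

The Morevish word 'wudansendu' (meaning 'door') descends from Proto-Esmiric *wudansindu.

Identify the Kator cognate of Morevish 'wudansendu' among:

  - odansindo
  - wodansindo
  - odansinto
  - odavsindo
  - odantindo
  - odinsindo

odansindo

Kator: *wudansindu > udansindu > udansendu > odansendo > odansindo  (by glide loss, vowel merger, vowel merger, pre-nasal raising)
The other candidates each miss or misapply at least one Kator change.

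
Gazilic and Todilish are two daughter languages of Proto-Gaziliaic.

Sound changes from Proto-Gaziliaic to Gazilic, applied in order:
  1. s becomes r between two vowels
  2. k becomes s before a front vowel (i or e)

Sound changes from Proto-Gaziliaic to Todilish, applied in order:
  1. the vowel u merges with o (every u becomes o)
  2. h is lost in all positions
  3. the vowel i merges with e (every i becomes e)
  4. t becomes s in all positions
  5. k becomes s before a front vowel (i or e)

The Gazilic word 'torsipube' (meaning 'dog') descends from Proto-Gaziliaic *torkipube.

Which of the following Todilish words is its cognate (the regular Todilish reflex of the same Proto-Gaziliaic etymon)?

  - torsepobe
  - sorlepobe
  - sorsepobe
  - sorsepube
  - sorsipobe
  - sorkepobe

sorsepobe

Todilish: start from *torkipube.
  rule 1 (vowel merger): torkipube → torkipobe
  rule 2: no change — torkipobe
  rule 3 (vowel merger): torkipobe → torkepobe
  rule 4 (unconditioned shift): torkepobe → sorkepobe
  rule 5 (palatalisation): sorkepobe → sorsepobe
  ⇒ Todilish sorsepobe
Among the options, 'sorsepobe' alone shows every Todilish change applied in order.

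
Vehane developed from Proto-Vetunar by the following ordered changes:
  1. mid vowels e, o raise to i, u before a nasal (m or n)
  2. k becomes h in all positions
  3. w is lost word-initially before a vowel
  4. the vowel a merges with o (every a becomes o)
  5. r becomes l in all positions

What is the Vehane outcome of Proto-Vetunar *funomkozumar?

funumhozumol

Vehane: *funomkozumar > funumkozumar > funumhozumar > funumhozumor > funumhozumol  (by pre-nasal raising, unconditioned shift, vowel merger, unconditioned shift)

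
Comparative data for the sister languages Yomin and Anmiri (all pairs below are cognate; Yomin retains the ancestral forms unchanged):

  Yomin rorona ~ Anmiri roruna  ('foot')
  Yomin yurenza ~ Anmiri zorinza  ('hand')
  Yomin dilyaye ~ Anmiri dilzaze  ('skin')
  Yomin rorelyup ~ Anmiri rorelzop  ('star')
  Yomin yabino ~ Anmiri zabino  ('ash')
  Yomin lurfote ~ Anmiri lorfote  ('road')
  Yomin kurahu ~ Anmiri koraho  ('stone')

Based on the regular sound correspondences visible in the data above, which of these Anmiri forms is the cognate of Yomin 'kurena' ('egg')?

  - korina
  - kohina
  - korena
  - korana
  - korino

korina

yurenza ~ zorinza, lurfote ~ lorfote — Yomin u corresponds to Anmiri o after a consonant, before r.
yurenza ~ zorinza — Yomin e corresponds to Anmiri i after a consonant, before a nasal.
Applying these to Yomin 'kurena':
  kurena → korena   (u→o after a consonant, before r)
  korena → korina   (e→i after a consonant, before a nasal)
So the Anmiri cognate is 'korina'.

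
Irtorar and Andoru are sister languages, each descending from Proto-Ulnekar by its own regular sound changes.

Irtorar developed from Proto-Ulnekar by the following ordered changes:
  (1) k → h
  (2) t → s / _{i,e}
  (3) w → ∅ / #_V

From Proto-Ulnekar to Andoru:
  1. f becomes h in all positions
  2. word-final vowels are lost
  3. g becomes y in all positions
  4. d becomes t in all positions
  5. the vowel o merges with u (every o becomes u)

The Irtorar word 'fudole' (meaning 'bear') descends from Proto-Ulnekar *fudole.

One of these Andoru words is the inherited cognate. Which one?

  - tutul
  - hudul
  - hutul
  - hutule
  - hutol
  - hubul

hutul

Andoru: *fudole
  fudole → hudole   [unconditioned shift]
  hudole → hudol   [apocope]
  hudol (rule 3 does not apply)
  hudol → hutol   [unconditioned shift]
  hutol → hutul   [vowel merger]
  giving Andoru hutul.
The other candidates each miss or misapply at least one Andoru change.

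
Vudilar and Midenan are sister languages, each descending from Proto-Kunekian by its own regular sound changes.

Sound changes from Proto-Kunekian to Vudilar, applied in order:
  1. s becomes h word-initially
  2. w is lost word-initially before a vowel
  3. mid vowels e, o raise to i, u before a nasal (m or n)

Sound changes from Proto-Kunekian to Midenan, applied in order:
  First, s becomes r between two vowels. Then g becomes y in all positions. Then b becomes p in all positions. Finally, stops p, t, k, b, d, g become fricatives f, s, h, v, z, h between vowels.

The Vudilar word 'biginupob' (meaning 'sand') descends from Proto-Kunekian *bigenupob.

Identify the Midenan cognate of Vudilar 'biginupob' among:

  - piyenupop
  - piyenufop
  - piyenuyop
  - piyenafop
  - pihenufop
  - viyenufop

piyenufop

Midenan: start from *bigenupob.
  rule 1: no change — bigenupob
  rule 2 (unconditioned shift): bigenupob → biyenupob
  rule 3 (unconditioned shift): biyenupob → piyenupop
  rule 4 (intervocalic lenition): piyenupop → piyenufop
  ⇒ Midenan piyenufop
Only 'piyenufop' matches the regular Midenan development of *bigenupob.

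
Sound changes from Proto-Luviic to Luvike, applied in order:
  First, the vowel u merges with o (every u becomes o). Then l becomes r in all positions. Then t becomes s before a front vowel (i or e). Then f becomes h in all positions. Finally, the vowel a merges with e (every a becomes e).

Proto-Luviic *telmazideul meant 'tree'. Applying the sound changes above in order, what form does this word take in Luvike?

Luvike: start from *telmazideul.
  rule 1 (vowel merger): telmazideul → telmazideol
  rule 2 (unconditioned shift): telmazideol → termazideor
  rule 3 (palatalisation): termazideor → sermazideor
  rule 4: no change — sermazideor
  rule 5 (vowel merger): sermazideor → sermezideor
  ⇒ Luvike sermezideor

sermezideor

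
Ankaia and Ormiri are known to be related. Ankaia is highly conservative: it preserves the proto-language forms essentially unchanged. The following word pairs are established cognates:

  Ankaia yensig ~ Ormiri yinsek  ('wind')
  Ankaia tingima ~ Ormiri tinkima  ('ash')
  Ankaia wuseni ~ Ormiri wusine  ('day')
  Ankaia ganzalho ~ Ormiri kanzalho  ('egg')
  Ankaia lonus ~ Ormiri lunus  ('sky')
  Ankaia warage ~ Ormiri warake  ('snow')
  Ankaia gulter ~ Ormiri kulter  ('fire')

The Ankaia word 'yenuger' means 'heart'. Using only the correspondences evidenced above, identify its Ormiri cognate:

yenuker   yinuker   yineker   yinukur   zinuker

yinuker

yensig ~ yinsek, wuseni ~ wusine — Ankaia e corresponds to Ormiri i after a consonant, before a nasal.
warage ~ warake — Ankaia g corresponds to Ormiri k between vowels (before a front vowel).
Applying these to Ankaia 'yenuger':
  yenuger → yinuger   (e→i after a consonant, before a nasal)
  yinuger → yinuker   (g→k between vowels (before a front vowel))
So the Ormiri cognate is 'yinuker'.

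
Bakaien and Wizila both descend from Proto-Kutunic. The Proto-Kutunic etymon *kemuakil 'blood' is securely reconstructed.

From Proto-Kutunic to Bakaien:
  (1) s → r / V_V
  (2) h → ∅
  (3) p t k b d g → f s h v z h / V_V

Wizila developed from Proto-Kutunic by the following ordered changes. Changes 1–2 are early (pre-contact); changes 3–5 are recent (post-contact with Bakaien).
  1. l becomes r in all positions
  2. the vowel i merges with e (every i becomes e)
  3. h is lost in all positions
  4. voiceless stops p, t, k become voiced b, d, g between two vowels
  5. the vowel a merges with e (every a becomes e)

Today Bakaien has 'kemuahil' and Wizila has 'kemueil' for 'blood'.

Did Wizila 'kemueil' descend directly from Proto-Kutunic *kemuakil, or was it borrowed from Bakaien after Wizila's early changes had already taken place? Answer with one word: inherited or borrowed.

If inherited, *kemuakil would pass through all of Wizila's changes:
Wizila: start from *kemuakil.
  rule 1 (unconditioned shift): kemuakil → kemuakir
  rule 2 (vowel merger): kemuakir → kemuaker
  rule 3: no change — kemuaker
  rule 4 (intervocalic voicing): kemuaker → kemuager
  rule 5 (vowel merger): kemuager → kemueger
  ⇒ Wizila kemueger
If borrowed from Bakaien 'kemuahil' after the early changes, it would undergo only the recent ones:
  rule 3 (h-loss): kemuahil → kemuail
  rule 4 (intervocalic voicing): no change (kemuail)
  rule 5 (vowel merger): kemuail → kemueil
  ⇒ as a loan: kemueil
Wizila 'kemueil' matches the loan outcome 'kemueil', not the inherited 'kemueger' — it skipped the early Wizila changes, so it was borrowed from Bakaien.

borrowed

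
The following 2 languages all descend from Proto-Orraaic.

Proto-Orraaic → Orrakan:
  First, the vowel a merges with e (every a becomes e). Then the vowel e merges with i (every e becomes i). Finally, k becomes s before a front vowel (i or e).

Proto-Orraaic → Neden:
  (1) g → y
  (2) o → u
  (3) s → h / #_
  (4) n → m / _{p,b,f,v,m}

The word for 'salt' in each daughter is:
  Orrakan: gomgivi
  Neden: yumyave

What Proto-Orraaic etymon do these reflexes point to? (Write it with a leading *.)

Position 7: Orrakan has i, Neden has e. Neden preserves e here (none of its changes turn any other segment into e), so the proto-segment is *e.
Position 2: Orrakan has o, Neden has u. Orrakan preserves o here (none of its changes turn any other segment into o), so the proto-segment is *o.
Position 4: Orrakan has g, Neden has y. Orrakan preserves g here (none of its changes turn any other segment into g), so the proto-segment is *g.
Verify the candidate proto-form against each daughter:
Orrakan: start from *gomgave.
  rule 1 (vowel merger): gomgave → gomgeve
  rule 2 (vowel merger): gomgeve → gomgivi
  rule 3: no change — gomgivi
  ⇒ Orrakan gomgivi
Neden: *gomgave > yomyave > yumyave  (by unconditioned shift, vowel merger)
*gomgave is the unique common source.

*gomgave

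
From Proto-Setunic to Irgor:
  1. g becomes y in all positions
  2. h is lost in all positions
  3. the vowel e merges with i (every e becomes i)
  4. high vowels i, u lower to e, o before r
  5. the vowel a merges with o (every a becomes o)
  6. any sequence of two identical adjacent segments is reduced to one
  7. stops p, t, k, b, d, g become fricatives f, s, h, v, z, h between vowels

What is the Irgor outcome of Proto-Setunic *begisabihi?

Irgor: *begisabihi > beyisabihi > beyisabii > biyisabii > biyisobii > biyisobi > biyisovi  (by unconditioned shift, h-loss, vowel merger, vowel merger, degemination, intervocalic lenition)

biyisovi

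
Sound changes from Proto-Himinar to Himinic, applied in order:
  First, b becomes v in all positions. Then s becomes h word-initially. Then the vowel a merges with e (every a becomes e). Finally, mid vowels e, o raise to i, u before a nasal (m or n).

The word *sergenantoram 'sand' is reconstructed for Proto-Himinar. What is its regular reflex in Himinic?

herginintorim

Himinic: *sergenantoram
  sergenantoram (rule 1 does not apply)
  sergenantoram → hergenantoram   [debuccalisation]
  hergenantoram → hergenentorem   [vowel merger]
  hergenentorem → herginintorim   [pre-nasal raising]
  giving Himinic herginintorim.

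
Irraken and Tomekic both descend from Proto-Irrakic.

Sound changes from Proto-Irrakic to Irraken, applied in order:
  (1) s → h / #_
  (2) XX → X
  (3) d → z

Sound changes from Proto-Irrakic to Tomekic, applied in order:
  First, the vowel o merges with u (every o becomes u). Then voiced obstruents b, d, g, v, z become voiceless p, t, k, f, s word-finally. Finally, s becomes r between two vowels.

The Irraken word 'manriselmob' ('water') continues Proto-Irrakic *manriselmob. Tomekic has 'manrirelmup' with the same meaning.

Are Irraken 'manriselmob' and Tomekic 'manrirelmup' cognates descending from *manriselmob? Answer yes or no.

Derive the expected Tomekic reflex of *manriselmob:
Tomekic: start from *manriselmob.
  rule 1 (vowel merger): manriselmob → manriselmub
  rule 2 (final devoicing): manriselmub → manriselmup
  rule 3 (rhotacism): manriselmup → manrirelmup
  ⇒ Tomekic manrirelmup
Tomekic 'manrirelmup' matches the regular reflex exactly, so the pair is cognate.

yes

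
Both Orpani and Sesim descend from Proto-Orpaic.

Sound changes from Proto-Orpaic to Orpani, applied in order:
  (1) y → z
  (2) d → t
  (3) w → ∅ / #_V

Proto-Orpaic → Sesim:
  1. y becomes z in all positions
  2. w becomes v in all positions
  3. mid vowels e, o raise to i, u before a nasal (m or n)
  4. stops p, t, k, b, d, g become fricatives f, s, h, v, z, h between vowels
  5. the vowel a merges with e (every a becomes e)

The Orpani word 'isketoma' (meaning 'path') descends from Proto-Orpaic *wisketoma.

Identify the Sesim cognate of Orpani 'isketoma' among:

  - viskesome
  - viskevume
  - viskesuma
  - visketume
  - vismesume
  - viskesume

Sesim: *wisketoma
  wisketoma (rule 1 does not apply)
  wisketoma → visketoma   [unconditioned shift]
  visketoma → visketuma   [pre-nasal raising]
  visketuma → viskesuma   [intervocalic lenition]
  viskesuma → viskesume   [vowel merger]
  giving Sesim viskesume.
Only 'viskesume' matches the regular Sesim development of *wisketoma.

viskesume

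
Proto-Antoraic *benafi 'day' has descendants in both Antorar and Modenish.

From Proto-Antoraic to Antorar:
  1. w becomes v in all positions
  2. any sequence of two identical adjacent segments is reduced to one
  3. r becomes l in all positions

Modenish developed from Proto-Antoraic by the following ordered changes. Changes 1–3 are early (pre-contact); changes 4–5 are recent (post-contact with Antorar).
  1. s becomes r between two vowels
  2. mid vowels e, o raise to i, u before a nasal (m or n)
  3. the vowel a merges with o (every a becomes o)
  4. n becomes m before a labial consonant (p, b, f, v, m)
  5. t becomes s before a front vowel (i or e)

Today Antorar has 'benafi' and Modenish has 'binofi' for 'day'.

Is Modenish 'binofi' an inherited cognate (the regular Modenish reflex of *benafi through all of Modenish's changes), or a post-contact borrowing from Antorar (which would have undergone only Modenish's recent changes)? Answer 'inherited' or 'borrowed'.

inherited

If inherited, *benafi would pass through all of Modenish's changes:
Modenish: *benafi > binafi > binofi  (by pre-nasal raising, vowel merger)
If borrowed from Antorar 'benafi' after the early changes, it would undergo only the recent ones:
  rule 4 (nasal place assimilation): no change (benafi)
  rule 5 (palatalisation): no change (benafi)
  ⇒ as a loan: benafi
Modenish 'binofi' matches the inherited outcome exactly, so it is an inherited cognate, not a loan.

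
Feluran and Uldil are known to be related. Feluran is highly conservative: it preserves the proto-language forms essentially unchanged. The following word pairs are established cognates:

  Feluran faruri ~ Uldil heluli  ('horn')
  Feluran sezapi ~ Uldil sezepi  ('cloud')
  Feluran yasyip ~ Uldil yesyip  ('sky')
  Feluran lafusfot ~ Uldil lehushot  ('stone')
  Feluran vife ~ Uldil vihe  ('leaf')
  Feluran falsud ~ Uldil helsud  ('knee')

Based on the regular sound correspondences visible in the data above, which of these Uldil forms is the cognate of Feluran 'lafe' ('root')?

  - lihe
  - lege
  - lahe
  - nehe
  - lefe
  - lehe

lafusfot ~ lehushot — Feluran a corresponds to Uldil e after a consonant, before a labial obstruent.
vife ~ vihe — Feluran f corresponds to Uldil h between vowels (before a front vowel).
Applying these to Feluran 'lafe':
  lafe → lefe   (a→e after a consonant, before a labial obstruent)
  lefe → lehe   (f→h between vowels (before a front vowel))
So the Uldil cognate is 'lehe'.

lehe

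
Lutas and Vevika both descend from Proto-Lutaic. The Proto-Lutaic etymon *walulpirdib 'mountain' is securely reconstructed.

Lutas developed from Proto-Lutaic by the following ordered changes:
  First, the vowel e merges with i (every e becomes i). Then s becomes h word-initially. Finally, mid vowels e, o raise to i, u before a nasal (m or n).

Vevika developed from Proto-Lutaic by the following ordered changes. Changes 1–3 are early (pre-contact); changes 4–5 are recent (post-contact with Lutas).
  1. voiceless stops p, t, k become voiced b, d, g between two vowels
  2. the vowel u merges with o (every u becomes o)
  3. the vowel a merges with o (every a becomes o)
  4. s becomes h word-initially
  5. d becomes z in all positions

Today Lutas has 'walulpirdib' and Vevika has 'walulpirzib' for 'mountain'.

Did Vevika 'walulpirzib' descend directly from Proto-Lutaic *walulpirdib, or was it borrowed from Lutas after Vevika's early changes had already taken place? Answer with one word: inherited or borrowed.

If inherited, *walulpirdib would pass through all of Vevika's changes:
Vevika: start from *walulpirdib.
  rule 1: no change — walulpirdib
  rule 2 (vowel merger): walulpirdib → walolpirdib
  rule 3 (vowel merger): walolpirdib → wololpirdib
  rule 4: no change — wololpirdib
  rule 5 (unconditioned shift): wololpirdib → wololpirzib
  ⇒ Vevika wololpirzib
If borrowed from Lutas 'walulpirdib' after the early changes, it would undergo only the recent ones:
  rule 4 (debuccalisation): no change (walulpirdib)
  rule 5 (unconditioned shift): walulpirdib → walulpirzib
  ⇒ as a loan: walulpirzib
Vevika 'walulpirzib' matches the loan outcome 'walulpirzib', not the inherited 'wololpirzib' — it skipped the early Vevika changes, so it was borrowed from Lutas.

borrowed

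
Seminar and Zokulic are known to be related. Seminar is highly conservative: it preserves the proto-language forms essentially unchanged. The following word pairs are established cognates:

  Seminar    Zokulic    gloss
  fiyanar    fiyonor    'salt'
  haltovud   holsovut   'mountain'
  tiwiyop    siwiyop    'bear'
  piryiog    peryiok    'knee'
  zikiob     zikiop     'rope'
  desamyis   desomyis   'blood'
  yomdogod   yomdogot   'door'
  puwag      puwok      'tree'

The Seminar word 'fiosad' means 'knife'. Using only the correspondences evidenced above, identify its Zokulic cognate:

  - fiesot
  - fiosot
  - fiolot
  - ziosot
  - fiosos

haltovud ~ holsovut, puwag ~ puwok — Seminar a corresponds to Zokulic o after a consonant, before a consonant other than r, m, n, p, b, f, v.
haltovud ~ holsovut, yomdogod ~ yomdogot — Seminar d corresponds to Zokulic t word-finally.
Applying these to Seminar 'fiosad':
  fiosad → fiosod   (a→o after a consonant, before a consonant other than r, m, n, p, b, f, v)
  fiosod → fiosot   (d→t word-finally)
So the Zokulic cognate is 'fiosot'.

fiosot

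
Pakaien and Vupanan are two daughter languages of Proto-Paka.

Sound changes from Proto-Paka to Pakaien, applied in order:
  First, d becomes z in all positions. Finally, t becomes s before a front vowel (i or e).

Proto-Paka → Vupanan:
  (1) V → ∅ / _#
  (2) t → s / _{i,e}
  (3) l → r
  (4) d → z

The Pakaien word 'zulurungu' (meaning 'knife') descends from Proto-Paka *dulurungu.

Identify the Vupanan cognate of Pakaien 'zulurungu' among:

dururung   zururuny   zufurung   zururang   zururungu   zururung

zururung

Vupanan: *dulurungu
  dulurungu → dulurung   [apocope]
  dulurung (rule 2 does not apply)
  dulurung → dururung   [unconditioned shift]
  dururung → zururung   [unconditioned shift]
  giving Vupanan zururung.
Only 'zururung' matches the regular Vupanan development of *dulurungu.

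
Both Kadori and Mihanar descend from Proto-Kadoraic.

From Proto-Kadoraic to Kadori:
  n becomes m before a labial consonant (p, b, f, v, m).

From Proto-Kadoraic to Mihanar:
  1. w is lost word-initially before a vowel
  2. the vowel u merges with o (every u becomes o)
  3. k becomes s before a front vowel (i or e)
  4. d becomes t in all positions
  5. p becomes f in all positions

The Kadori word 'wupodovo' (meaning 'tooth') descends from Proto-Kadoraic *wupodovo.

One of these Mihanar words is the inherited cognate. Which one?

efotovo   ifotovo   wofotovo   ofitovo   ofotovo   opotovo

ofotovo

Mihanar: *wupodovo > upodovo > opodovo > opotovo > ofotovo  (by glide loss, vowel merger, unconditioned shift, unconditioned shift)
The other candidates each miss or misapply at least one Mihanar change.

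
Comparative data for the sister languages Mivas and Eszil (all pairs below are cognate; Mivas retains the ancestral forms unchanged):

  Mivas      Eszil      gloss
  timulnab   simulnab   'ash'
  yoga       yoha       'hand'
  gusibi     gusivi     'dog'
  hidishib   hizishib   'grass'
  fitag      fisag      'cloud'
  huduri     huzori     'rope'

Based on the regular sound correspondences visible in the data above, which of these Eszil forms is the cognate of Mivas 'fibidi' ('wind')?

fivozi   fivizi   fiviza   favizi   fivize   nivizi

gusibi ~ gusivi — Mivas b corresponds to Eszil v between vowels (before a front vowel).
hidishib ~ hizishib — Mivas d corresponds to Eszil z between vowels (before a front vowel).
Applying these to Mivas 'fibidi':
  fibidi → fividi   (b→v between vowels (before a front vowel))
  fividi → fivizi   (d→z between vowels (before a front vowel))
So the Eszil cognate is 'fivizi'.

fivizi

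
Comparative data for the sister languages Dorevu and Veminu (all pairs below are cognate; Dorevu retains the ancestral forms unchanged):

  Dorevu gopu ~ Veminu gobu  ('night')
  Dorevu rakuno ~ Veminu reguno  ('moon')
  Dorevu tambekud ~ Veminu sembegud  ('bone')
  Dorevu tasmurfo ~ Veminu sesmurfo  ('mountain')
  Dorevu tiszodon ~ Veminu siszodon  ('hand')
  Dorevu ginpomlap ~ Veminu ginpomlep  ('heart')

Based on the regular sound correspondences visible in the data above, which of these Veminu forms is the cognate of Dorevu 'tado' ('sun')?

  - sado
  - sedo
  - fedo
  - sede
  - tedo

tambekud ~ sembegud, tasmurfo ~ sesmurfo — Dorevu t corresponds to Veminu s word-initially before a back vowel.
rakuno ~ reguno, tasmurfo ~ sesmurfo — Dorevu a corresponds to Veminu e after a consonant, before a consonant other than r, m, n, p, b, f, v.
Applying these to Dorevu 'tado':
  tado → sado   (t→s word-initially before a back vowel)
  sado → sedo   (a→e after a consonant, before a consonant other than r, m, n, p, b, f, v)
So the Veminu cognate is 'sedo'.

sedo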